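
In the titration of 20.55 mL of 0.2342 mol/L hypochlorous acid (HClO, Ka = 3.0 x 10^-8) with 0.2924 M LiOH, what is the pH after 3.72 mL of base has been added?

Initial n(HClO) = 0.2342 x 0.02055 = 0.004813 mol.
n(LiOH) added = 0.2924 x 0.003720 = 0.001088 mol, converting that many moles of HClO to ClO-.
Remaining n(HClO) = 0.003725 mol; n(ClO-) = 0.001088 mol.
By Henderson-Hasselbalch, pH = pKa + log([A^-]/[HA]) = 7.52 + log(0.001088/0.003725) = 7.52 + (-0.53) = 6.99.

6.99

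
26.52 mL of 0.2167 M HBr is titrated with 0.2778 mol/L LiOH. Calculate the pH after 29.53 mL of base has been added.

12.64

n(acid) = 0.2167 x 0.02652 = 0.005747 mol; n(LiOH) added = 0.2778 x 0.02953 = 0.008203 mol.
Base is in excess by 0.008203 - 0.005747 = 0.002457 mol in a total volume of 0.05605 L.
[OH^-] = 0.002457/0.05605 = 0.04383 M, so pOH = 1.36 and pH = 14.00 - 1.36 = 12.64.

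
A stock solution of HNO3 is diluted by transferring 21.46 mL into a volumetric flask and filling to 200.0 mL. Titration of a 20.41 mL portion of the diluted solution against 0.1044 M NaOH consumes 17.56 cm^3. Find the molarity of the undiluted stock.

n(NaOH) = 0.1044 x 0.01756 = 0.001833 mol.
n(HNO3) in the aliquot = 0.001833 mol.
[diluted HNO3] = 0.001833 / 0.02041 = 0.08982 M.
Dilution factor = 200.0/21.46 = 9.320, so [stock] = 0.08982 x 9.320 = 0.837 M.

0.837 M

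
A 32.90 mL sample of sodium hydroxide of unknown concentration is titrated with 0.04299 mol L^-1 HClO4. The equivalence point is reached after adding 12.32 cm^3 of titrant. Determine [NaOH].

0.0161 M

n(HClO4) delivered = 0.04299 x 0.01232 = 0.0005296 mol.
For a 1:1 reaction, n(NaOH) = 0.0005296 mol.
[NaOH] = 0.0005296 mol / 0.03290 L = 0.0161 M.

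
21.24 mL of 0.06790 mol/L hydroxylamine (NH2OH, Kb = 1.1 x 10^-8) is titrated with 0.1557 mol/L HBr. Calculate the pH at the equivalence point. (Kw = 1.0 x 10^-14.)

3.68

n(NH2OH) = 0.06790 x 0.02124 = 0.001442 mol; V(HBr) at equivalence = 0.001442/0.1557 = 0.009263 L.
At equivalence the base is fully converted to NH3OH+; total volume = 0.03050 L, so [NH3OH+] = 0.001442/0.03050 = 0.04728 M.
Ka(NH3OH+) = Kw/Kb = 1.0e-14 / 1.1 x 10^-8 = 9.09e-7.
[H^+] = sqrt(Ka x [NH3OH+]) = sqrt(9.09e-7 x 0.04728) = 0.000207 M.
pH = -log(0.000207) = 3.68.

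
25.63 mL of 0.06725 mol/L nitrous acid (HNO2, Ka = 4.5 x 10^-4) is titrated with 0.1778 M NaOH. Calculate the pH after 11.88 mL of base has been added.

n(acid) = 0.06725 x 0.02563 = 0.001724 mol; n(NaOH) added = 0.1778 x 0.01188 = 0.002112 mol.
Base is in excess by 0.002112 - 0.001724 = 0.0003886 mol in a total volume of 0.03751 L.
[OH^-] = 0.0003886/0.03751 = 0.01036 M, so pOH = 1.98 and pH = 14.00 - 1.98 = 12.02.

12.02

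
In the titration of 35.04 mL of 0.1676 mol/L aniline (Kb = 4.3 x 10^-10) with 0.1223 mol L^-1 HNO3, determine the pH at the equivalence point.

n(C6H5NH2) = 0.1676 x 0.03504 = 0.005873 mol; V(HNO3) at equivalence = 0.005873/0.1223 = 0.04802 L.
At equivalence the base is fully converted to C6H5NH3+; total volume = 0.08306 L, so [C6H5NH3+] = 0.005873/0.08306 = 0.07071 M.
Ka(C6H5NH3+) = Kw/Kb = 1.0e-14 / 4.3 x 10^-10 = 2.33e-5.
[H^+] = sqrt(Ka x [C6H5NH3+]) = sqrt(2.33e-5 x 0.07071) = 0.00128 M.
pH = -log(0.00128) = 2.89.

2.89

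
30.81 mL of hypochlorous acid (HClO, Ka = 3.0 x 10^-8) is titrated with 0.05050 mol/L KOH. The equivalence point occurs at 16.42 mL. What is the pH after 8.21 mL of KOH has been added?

8.21 mL is exactly half the equivalence volume (16.42/2), i.e. the half-equivalence point.
There, n(HA) = n(A^-), so pH = pKa = -log(3.0 x 10^-8) = 7.52.

7.52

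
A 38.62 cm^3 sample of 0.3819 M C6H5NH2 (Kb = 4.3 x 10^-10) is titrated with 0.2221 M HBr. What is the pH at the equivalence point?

n(C6H5NH2) = 0.3819 x 0.03862 = 0.01475 mol; V(HBr) at equivalence = 0.01475/0.2221 = 0.06641 L.
At equivalence the base is fully converted to C6H5NH3+; total volume = 0.1050 L, so [C6H5NH3+] = 0.01475/0.1050 = 0.1404 M.
Ka(C6H5NH3+) = Kw/Kb = 1.0e-14 / 4.3 x 10^-10 = 2.33e-5.
[H^+] = sqrt(Ka x [C6H5NH3+]) = sqrt(2.33e-5 x 0.1404) = 0.00181 M.
pH = -log(0.00181) = 2.74.

2.74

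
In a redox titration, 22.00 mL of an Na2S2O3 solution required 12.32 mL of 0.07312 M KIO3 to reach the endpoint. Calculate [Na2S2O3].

n(KIO3) = 0.07312 x 0.01232 = 0.0009008 mol.
From the balanced equation, 1 mol KIO3 reacts with 6 mol Na2S2O3, so n(Na2S2O3) = 0.0009008 x 6/1 = 0.005405 mol.
[Na2S2O3] = 0.005405 / 0.02200 L = 0.246 M.

0.246 M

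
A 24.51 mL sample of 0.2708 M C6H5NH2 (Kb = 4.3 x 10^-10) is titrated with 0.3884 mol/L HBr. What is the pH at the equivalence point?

2.72

n(C6H5NH2) = 0.2708 x 0.02451 = 0.006637 mol; V(HBr) at equivalence = 0.006637/0.3884 = 0.01709 L.
At equivalence the base is fully converted to C6H5NH3+; total volume = 0.04160 L, so [C6H5NH3+] = 0.006637/0.04160 = 0.1596 M.
Ka(C6H5NH3+) = Kw/Kb = 1.0e-14 / 4.3 x 10^-10 = 2.33e-5.
[H^+] = sqrt(Ka x [C6H5NH3+]) = sqrt(2.33e-5 x 0.1596) = 0.00193 M.
pH = -log(0.00193) = 2.72.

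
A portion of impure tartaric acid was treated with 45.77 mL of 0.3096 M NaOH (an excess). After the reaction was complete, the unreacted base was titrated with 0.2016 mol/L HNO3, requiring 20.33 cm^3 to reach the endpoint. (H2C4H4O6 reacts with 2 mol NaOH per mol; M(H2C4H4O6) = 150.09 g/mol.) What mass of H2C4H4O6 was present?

Total n(NaOH) added = 0.3096 x 0.04577 = 0.01417 mol.
n(HNO3) used = 0.2016 x 0.02033 = 0.004099 mol, which equals the excess n(NaOH).
So n(NaOH) consumed by the sample = 0.01417 - 0.004099 = 0.01007 mol.
n(H2C4H4O6) = 0.01007 / 2 = 0.005036 mol.
mass = 0.005036 mol x 150.09 g/mol = 0.756 g.

0.756 g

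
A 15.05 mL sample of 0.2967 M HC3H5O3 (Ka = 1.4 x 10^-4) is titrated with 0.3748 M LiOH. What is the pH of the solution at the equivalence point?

8.54

n(HC3H5O3) = 0.2967 x 0.01505 = 0.004465 mol; V(LiOH) at equivalence = 0.004465/0.3748 = 0.01191 L.
At equivalence all the acid is converted to C3H5O3-; total volume = 0.01505 + 0.01191 = 0.02696 L, so [C3H5O3-] = 0.004465/0.02696 = 0.1656 M.
Kb = Kw/Ka = 1.0e-14 / 1.4 x 10^-4 = 7.14e-11.
[OH^-] = sqrt(Kb x [C3H5O3-]) = sqrt(7.14e-11 x 0.1656) = 3.44e-6 M.
pOH = 5.46, so pH = 14.00 - 5.46 = 8.54.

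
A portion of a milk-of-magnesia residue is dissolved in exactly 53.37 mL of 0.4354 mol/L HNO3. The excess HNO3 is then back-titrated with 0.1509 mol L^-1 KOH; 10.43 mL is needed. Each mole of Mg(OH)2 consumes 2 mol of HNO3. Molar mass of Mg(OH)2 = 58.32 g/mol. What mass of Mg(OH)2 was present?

0.632 g

Total n(HNO3) added = 0.4354 x 0.05337 = 0.02324 mol.
n(KOH) used = 0.1509 x 0.01043 = 0.001574 mol, which equals the excess n(HNO3).
So n(HNO3) consumed by the sample = 0.02324 - 0.001574 = 0.02166 mol.
n(Mg(OH)2) = 0.02166 / 2 = 0.01083 mol.
mass = 0.01083 mol x 58.32 g/mol = 0.632 g.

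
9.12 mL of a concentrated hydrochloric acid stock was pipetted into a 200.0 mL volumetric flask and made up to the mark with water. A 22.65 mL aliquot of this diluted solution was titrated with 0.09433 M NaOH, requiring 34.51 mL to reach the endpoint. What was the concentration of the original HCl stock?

3.15 M

n(NaOH) = 0.09433 x 0.03451 = 0.003255 mol.
n(HCl) in the aliquot = 0.003255 mol.
[diluted HCl] = 0.003255 / 0.02265 = 0.1437 M.
Dilution factor = 200.0/9.120 = 21.93, so [stock] = 0.1437 x 21.93 = 3.15 M.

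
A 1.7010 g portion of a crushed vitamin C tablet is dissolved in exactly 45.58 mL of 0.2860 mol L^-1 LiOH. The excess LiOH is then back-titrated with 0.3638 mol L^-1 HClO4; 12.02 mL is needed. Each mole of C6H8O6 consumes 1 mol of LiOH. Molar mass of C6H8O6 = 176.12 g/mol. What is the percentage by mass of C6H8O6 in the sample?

89.7%

Total n(LiOH) added = 0.2860 x 0.04558 = 0.01304 mol.
n(HClO4) used = 0.3638 x 0.01202 = 0.004373 mol, which equals the excess n(LiOH).
So n(LiOH) consumed by the sample = 0.01304 - 0.004373 = 0.008663 mol.
n(C6H8O6) = 0.008663 / 1 = 0.008663 mol.
mass C6H8O6 = 0.008663 x 176.12 = 1.526 g, so %C6H8O6 = 1.526/1.7010 x 100 = 89.7%.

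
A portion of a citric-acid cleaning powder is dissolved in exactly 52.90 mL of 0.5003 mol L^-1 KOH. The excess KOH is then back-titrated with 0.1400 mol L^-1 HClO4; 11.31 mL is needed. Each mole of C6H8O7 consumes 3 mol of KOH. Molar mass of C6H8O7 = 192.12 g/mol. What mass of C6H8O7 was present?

Total n(KOH) added = 0.5003 x 0.05290 = 0.02647 mol.
n(HClO4) used = 0.1400 x 0.01131 = 0.001583 mol, which equals the excess n(KOH).
So n(KOH) consumed by the sample = 0.02647 - 0.001583 = 0.02488 mol.
n(C6H8O7) = 0.02488 / 3 = 0.008294 mol.
mass = 0.008294 mol x 192.12 g/mol = 1.59 g.

1.59 g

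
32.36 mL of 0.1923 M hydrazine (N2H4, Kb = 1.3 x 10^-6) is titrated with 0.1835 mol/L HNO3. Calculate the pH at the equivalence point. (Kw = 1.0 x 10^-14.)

4.57

n(N2H4) = 0.1923 x 0.03236 = 0.006223 mol; V(HNO3) at equivalence = 0.006223/0.1835 = 0.03391 L.
At equivalence the base is fully converted to N2H5+; total volume = 0.06627 L, so [N2H5+] = 0.006223/0.06627 = 0.09390 M.
Ka(N2H5+) = Kw/Kb = 1.0e-14 / 1.3 x 10^-6 = 7.69e-9.
[H^+] = sqrt(Ka x [N2H5+]) = sqrt(7.69e-9 x 0.09390) = 2.69e-5 M.
pH = -log(2.69e-5) = 4.57.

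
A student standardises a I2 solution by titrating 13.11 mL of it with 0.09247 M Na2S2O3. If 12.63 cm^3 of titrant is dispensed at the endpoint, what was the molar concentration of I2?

n(Na2S2O3) = 0.09247 x 0.01263 = 0.001168 mol.
From the balanced equation, 2 mol Na2S2O3 reacts with 1 mol I2, so n(I2) = 0.001168 x 1/2 = 0.0005839 mol.
[I2] = 0.0005839 / 0.01311 L = 0.0445 M.

0.0445 M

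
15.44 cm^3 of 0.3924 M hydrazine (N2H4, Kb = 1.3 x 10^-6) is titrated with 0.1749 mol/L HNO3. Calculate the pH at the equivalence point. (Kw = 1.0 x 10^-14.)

4.52

n(N2H4) = 0.3924 x 0.01544 = 0.006059 mol; V(HNO3) at equivalence = 0.006059/0.1749 = 0.03464 L.
At equivalence the base is fully converted to N2H5+; total volume = 0.05008 L, so [N2H5+] = 0.006059/0.05008 = 0.1210 M.
Ka(N2H5+) = Kw/Kb = 1.0e-14 / 1.3 x 10^-6 = 7.69e-9.
[H^+] = sqrt(Ka x [N2H5+]) = sqrt(7.69e-9 x 0.1210) = 3.05e-5 M.
pH = -log(3.05e-5) = 4.52.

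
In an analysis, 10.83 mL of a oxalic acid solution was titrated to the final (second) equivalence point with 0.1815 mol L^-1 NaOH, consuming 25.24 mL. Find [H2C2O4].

0.211 M

n(NaOH) = 0.1815 x 0.02524 = 0.004581 mol.
At the final (second) equivalence point, 2 mol OH^- react per mol H2C2O4, so n(H2C2O4) = 0.004581 / 2 = 0.002291 mol.
[H2C2O4] = 0.002291 / 0.01083 L = 0.211 M.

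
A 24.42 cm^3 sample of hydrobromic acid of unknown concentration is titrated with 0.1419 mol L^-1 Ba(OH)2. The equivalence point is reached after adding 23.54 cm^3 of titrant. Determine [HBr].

0.274 M

n(Ba(OH)2) delivered = 0.1419 x 0.02354 = 0.003340 mol.
The reaction is 2 HBr + 1 Ba(OH)2, so n(HBr) = 0.003340 x 2/1 = 0.006681 mol.
[HBr] = 0.006681 mol / 0.02442 L = 0.274 M.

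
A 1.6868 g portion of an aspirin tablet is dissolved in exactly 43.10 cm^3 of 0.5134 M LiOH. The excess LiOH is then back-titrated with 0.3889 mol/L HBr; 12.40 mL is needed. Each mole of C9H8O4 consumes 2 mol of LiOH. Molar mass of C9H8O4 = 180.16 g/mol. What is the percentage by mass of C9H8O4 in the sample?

92.4%

Total n(LiOH) added = 0.5134 x 0.04310 = 0.02213 mol.
n(HBr) used = 0.3889 x 0.01240 = 0.004822 mol, which equals the excess n(LiOH).
So n(LiOH) consumed by the sample = 0.02213 - 0.004822 = 0.01731 mol.
n(C9H8O4) = 0.01731 / 2 = 0.008653 mol.
mass C9H8O4 = 0.008653 x 180.16 = 1.559 g, so %C9H8O4 = 1.559/1.6868 x 100 = 92.4%.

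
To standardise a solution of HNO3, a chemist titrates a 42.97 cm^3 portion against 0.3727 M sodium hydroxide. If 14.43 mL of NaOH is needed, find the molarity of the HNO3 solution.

n(NaOH) delivered = 0.3727 x 0.01443 = 0.005378 mol.
For a 1:1 reaction, n(HNO3) = 0.005378 mol.
[HNO3] = 0.005378 mol / 0.04297 L = 0.125 M.

0.125 M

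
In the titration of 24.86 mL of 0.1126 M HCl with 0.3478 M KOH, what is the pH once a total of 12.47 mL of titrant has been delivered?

n(acid) = 0.1126 x 0.02486 = 0.002799 mol; n(KOH) added = 0.3478 x 0.01247 = 0.004337 mol.
Base is in excess by 0.004337 - 0.002799 = 0.001538 mol in a total volume of 0.03733 L.
[OH^-] = 0.001538/0.03733 = 0.04120 M, so pOH = 1.39 and pH = 14.00 - 1.39 = 12.61.

12.61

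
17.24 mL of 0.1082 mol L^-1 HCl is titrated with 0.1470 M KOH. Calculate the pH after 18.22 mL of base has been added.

12.36

n(acid) = 0.1082 x 0.01724 = 0.001865 mol; n(KOH) added = 0.1470 x 0.01822 = 0.002678 mol.
Base is in excess by 0.002678 - 0.001865 = 0.0008130 mol in a total volume of 0.03546 L.
[OH^-] = 0.0008130/0.03546 = 0.02293 M, so pOH = 1.64 and pH = 14.00 - 1.64 = 12.36.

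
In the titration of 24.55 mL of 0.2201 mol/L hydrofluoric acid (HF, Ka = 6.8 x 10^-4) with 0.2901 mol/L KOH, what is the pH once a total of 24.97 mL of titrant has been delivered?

12.57

n(acid) = 0.2201 x 0.02455 = 0.005403 mol; n(KOH) added = 0.2901 x 0.02497 = 0.007244 mol.
Base is in excess by 0.007244 - 0.005403 = 0.001840 mol in a total volume of 0.04952 L.
[OH^-] = 0.001840/0.04952 = 0.03716 M, so pOH = 1.43 and pH = 14.00 - 1.43 = 12.57.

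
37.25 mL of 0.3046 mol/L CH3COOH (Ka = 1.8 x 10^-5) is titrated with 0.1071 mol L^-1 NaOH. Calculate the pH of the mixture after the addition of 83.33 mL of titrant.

5.31

Initial n(CH3COOH) = 0.3046 x 0.03725 = 0.01135 mol.
n(NaOH) added = 0.1071 x 0.08333 = 0.008925 mol, converting that many moles of CH3COOH to CH3COO-.
Remaining n(CH3COOH) = 0.002422 mol; n(CH3COO-) = 0.008925 mol.
By Henderson-Hasselbalch, pH = pKa + log([A^-]/[HA]) = 4.74 + log(0.008925/0.002422) = 4.74 + (+0.57) = 5.31.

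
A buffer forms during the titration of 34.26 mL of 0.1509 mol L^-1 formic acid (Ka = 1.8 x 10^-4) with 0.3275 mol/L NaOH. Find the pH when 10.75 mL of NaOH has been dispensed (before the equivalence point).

Initial n(HCOOH) = 0.1509 x 0.03426 = 0.005170 mol.
n(NaOH) added = 0.3275 x 0.01075 = 0.003521 mol, converting that many moles of HCOOH to HCOO-.
Remaining n(HCOOH) = 0.001649 mol; n(HCOO-) = 0.003521 mol.
By Henderson-Hasselbalch, pH = pKa + log([A^-]/[HA]) = 3.74 + log(0.003521/0.001649) = 3.74 + (+0.33) = 4.07.

4.07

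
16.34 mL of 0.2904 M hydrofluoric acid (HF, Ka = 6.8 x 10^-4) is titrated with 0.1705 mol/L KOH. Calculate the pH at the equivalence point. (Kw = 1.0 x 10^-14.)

n(HF) = 0.2904 x 0.01634 = 0.004745 mol; V(KOH) at equivalence = 0.004745/0.1705 = 0.02783 L.
At equivalence all the acid is converted to F-; total volume = 0.01634 + 0.02783 = 0.04417 L, so [F-] = 0.004745/0.04417 = 0.1074 M.
Kb = Kw/Ka = 1.0e-14 / 6.8 x 10^-4 = 1.47e-11.
[OH^-] = sqrt(Kb x [F-]) = sqrt(1.47e-11 x 0.1074) = 1.26e-6 M.
pOH = 5.90, so pH = 14.00 - 5.90 = 8.10.

8.10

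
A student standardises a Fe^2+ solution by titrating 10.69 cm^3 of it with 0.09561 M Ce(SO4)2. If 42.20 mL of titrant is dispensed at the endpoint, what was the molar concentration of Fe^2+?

0.377 M

n(Ce(SO4)2) = 0.09561 x 0.04220 = 0.004035 mol.
From the balanced equation, 1 mol Ce(SO4)2 reacts with 1 mol Fe^2+, so n(Fe^2+) = 0.004035 x 1/1 = 0.004035 mol.
[Fe^2+] = 0.004035 / 0.01069 L = 0.377 M.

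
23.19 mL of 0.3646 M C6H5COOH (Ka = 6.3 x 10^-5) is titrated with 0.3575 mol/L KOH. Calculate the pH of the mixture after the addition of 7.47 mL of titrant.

Initial n(C6H5COOH) = 0.3646 x 0.02319 = 0.008455 mol.
n(KOH) added = 0.3575 x 0.007470 = 0.002671 mol, converting that many moles of C6H5COOH to C6H5COO-.
Remaining n(C6H5COOH) = 0.005785 mol; n(C6H5COO-) = 0.002671 mol.
By Henderson-Hasselbalch, pH = pKa + log([A^-]/[HA]) = 4.20 + log(0.002671/0.005785) = 4.20 + (-0.34) = 3.86.

3.86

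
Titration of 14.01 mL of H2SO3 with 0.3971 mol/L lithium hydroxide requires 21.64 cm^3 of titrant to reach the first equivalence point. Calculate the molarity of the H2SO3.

n(LiOH) = 0.3971 x 0.02164 = 0.008593 mol.
At the first equivalence point, 1 mol OH^- react per mol H2SO3, so n(H2SO3) = 0.008593 / 1 = 0.008593 mol.
[H2SO3] = 0.008593 / 0.01401 L = 0.613 M.

0.613 M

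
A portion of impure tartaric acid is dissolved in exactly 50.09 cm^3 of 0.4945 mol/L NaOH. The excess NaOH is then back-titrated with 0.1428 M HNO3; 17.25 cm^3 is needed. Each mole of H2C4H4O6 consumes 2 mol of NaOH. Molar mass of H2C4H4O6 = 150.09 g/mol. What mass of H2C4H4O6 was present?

Total n(NaOH) added = 0.4945 x 0.05009 = 0.02477 mol.
n(HNO3) used = 0.1428 x 0.01725 = 0.002463 mol, which equals the excess n(NaOH).
So n(NaOH) consumed by the sample = 0.02477 - 0.002463 = 0.02231 mol.
n(H2C4H4O6) = 0.02231 / 2 = 0.01115 mol.
mass = 0.01115 mol x 150.09 g/mol = 1.67 g.

1.67 g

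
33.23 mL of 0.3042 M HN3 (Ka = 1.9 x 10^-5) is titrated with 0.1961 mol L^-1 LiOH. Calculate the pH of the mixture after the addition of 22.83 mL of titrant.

4.62

Initial n(HN3) = 0.3042 x 0.03323 = 0.01011 mol.
n(LiOH) added = 0.1961 x 0.02283 = 0.004477 mol, converting that many moles of HN3 to N3-.
Remaining n(HN3) = 0.005632 mol; n(N3-) = 0.004477 mol.
By Henderson-Hasselbalch, pH = pKa + log([A^-]/[HA]) = 4.72 + log(0.004477/0.005632) = 4.72 + (-0.10) = 4.62.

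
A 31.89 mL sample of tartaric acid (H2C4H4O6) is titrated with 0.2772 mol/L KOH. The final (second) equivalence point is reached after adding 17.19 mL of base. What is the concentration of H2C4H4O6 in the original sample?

0.0747 M

n(KOH) = 0.2772 x 0.01719 = 0.004765 mol.
At the final (second) equivalence point, 2 mol OH^- react per mol H2C4H4O6, so n(H2C4H4O6) = 0.004765 / 2 = 0.002383 mol.
[H2C4H4O6] = 0.002383 / 0.03189 L = 0.0747 M.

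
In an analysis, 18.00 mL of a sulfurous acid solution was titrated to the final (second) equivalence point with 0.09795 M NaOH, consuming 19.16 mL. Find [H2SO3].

0.0521 M

n(NaOH) = 0.09795 x 0.01916 = 0.001877 mol.
At the final (second) equivalence point, 2 mol OH^- react per mol H2SO3, so n(H2SO3) = 0.001877 / 2 = 0.0009384 mol.
[H2SO3] = 0.0009384 / 0.01800 L = 0.0521 M.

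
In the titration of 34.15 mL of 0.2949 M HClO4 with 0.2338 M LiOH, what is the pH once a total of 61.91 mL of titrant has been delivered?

12.66

n(acid) = 0.2949 x 0.03415 = 0.01007 mol; n(LiOH) added = 0.2338 x 0.06191 = 0.01447 mol.
Base is in excess by 0.01447 - 0.01007 = 0.004404 mol in a total volume of 0.09606 L.
[OH^-] = 0.004404/0.09606 = 0.04584 M, so pOH = 1.34 and pH = 14.00 - 1.34 = 12.66.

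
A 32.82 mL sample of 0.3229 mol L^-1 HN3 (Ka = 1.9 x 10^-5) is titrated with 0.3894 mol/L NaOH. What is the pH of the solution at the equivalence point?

8.98

n(HN3) = 0.3229 x 0.03282 = 0.01060 mol; V(NaOH) at equivalence = 0.01060/0.3894 = 0.02722 L.
At equivalence all the acid is converted to N3-; total volume = 0.03282 + 0.02722 = 0.06004 L, so [N3-] = 0.01060/0.06004 = 0.1765 M.
Kb = Kw/Ka = 1.0e-14 / 1.9 x 10^-5 = 5.26e-10.
[OH^-] = sqrt(Kb x [N3-]) = sqrt(5.26e-10 x 0.1765) = 9.64e-6 M.
pOH = 5.02, so pH = 14.00 - 5.02 = 8.98.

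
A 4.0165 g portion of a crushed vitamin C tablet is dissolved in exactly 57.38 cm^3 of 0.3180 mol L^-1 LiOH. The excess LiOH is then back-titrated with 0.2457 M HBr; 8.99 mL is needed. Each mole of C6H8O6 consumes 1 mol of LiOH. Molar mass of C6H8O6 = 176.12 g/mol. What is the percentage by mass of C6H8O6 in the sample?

Total n(LiOH) added = 0.3180 x 0.05738 = 0.01825 mol.
n(HBr) used = 0.2457 x 0.008990 = 0.002209 mol, which equals the excess n(LiOH).
So n(LiOH) consumed by the sample = 0.01825 - 0.002209 = 0.01604 mol.
n(C6H8O6) = 0.01604 / 1 = 0.01604 mol.
mass C6H8O6 = 0.01604 x 176.12 = 2.825 g, so %C6H8O6 = 2.825/4.0165 x 100 = 70.3%.

70.3%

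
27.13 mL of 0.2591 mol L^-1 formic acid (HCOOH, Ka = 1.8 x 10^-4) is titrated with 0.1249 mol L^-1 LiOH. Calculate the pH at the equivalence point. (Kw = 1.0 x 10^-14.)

n(HCOOH) = 0.2591 x 0.02713 = 0.007029 mol; V(LiOH) at equivalence = 0.007029/0.1249 = 0.05628 L.
At equivalence all the acid is converted to HCOO-; total volume = 0.02713 + 0.05628 = 0.08341 L, so [HCOO-] = 0.007029/0.08341 = 0.08427 M.
Kb = Kw/Ka = 1.0e-14 / 1.8 x 10^-4 = 5.56e-11.
[OH^-] = sqrt(Kb x [HCOO-]) = sqrt(5.56e-11 x 0.08427) = 2.16e-6 M.
pOH = 5.66, so pH = 14.00 - 5.66 = 8.34.

8.34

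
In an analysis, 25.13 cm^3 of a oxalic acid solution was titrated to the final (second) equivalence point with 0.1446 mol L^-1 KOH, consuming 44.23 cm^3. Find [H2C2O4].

n(KOH) = 0.1446 x 0.04423 = 0.006396 mol.
At the final (second) equivalence point, 2 mol OH^- react per mol H2C2O4, so n(H2C2O4) = 0.006396 / 2 = 0.003198 mol.
[H2C2O4] = 0.003198 / 0.02513 L = 0.127 M.

0.127 M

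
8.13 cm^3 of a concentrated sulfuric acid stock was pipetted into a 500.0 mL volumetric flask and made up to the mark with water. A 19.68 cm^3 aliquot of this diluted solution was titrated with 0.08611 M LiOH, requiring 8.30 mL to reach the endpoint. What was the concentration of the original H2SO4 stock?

n(LiOH) = 0.08611 x 0.008300 = 0.0007147 mol.
n(H2SO4) in the aliquot = 0.0007147 x 1/2 = 0.0003574 mol.
[diluted H2SO4] = 0.0003574 / 0.01968 = 0.01816 M.
Dilution factor = 500.0/8.130 = 61.50, so [stock] = 0.01816 x 61.50 = 1.12 M.

1.12 M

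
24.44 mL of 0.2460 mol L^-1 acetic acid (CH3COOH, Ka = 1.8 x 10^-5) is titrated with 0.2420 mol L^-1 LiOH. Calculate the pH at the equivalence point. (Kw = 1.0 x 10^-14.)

n(CH3COOH) = 0.2460 x 0.02444 = 0.006012 mol; V(LiOH) at equivalence = 0.006012/0.2420 = 0.02484 L.
At equivalence all the acid is converted to CH3COO-; total volume = 0.02444 + 0.02484 = 0.04928 L, so [CH3COO-] = 0.006012/0.04928 = 0.1220 M.
Kb = Kw/Ka = 1.0e-14 / 1.8 x 10^-5 = 5.56e-10.
[OH^-] = sqrt(Kb x [CH3COO-]) = sqrt(5.56e-10 x 0.1220) = 8.23e-6 M.
pOH = 5.08, so pH = 14.00 - 5.08 = 8.92.

8.92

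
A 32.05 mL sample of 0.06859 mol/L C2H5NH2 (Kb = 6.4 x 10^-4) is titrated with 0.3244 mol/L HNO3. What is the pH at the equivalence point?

6.03

n(C2H5NH2) = 0.06859 x 0.03205 = 0.002198 mol; V(HNO3) at equivalence = 0.002198/0.3244 = 0.006777 L.
At equivalence the base is fully converted to C2H5NH3+; total volume = 0.03883 L, so [C2H5NH3+] = 0.002198/0.03883 = 0.05662 M.
Ka(C2H5NH3+) = Kw/Kb = 1.0e-14 / 6.4 x 10^-4 = 1.56e-11.
[H^+] = sqrt(Ka x [C2H5NH3+]) = sqrt(1.56e-11 x 0.05662) = 9.41e-7 M.
pH = -log(9.41e-7) = 6.03.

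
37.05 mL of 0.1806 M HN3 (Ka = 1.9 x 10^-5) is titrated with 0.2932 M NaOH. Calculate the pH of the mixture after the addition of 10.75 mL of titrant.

Initial n(HN3) = 0.1806 x 0.03705 = 0.006691 mol.
n(NaOH) added = 0.2932 x 0.01075 = 0.003152 mol, converting that many moles of HN3 to N3-.
Remaining n(HN3) = 0.003539 mol; n(N3-) = 0.003152 mol.
By Henderson-Hasselbalch, pH = pKa + log([A^-]/[HA]) = 4.72 + log(0.003152/0.003539) = 4.72 + (-0.05) = 4.67.

4.67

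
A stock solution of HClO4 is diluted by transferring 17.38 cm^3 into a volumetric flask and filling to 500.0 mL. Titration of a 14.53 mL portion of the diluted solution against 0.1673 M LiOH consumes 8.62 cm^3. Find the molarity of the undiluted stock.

n(LiOH) = 0.1673 x 0.008620 = 0.001442 mol.
n(HClO4) in the aliquot = 0.001442 mol.
[diluted HClO4] = 0.001442 / 0.01453 = 0.09925 M.
Dilution factor = 500.0/17.38 = 28.77, so [stock] = 0.09925 x 28.77 = 2.86 M.

2.86 M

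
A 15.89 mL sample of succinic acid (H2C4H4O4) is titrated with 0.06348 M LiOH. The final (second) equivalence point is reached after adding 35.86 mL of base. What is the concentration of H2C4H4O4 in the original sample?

n(LiOH) = 0.06348 x 0.03586 = 0.002276 mol.
At the final (second) equivalence point, 2 mol OH^- react per mol H2C4H4O4, so n(H2C4H4O4) = 0.002276 / 2 = 0.001138 mol.
[H2C4H4O4] = 0.001138 / 0.01589 L = 0.0716 M.

0.0716 M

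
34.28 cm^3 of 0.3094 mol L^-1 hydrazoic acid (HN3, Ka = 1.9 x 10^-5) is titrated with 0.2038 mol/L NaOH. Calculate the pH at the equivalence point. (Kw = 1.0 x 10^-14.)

8.91

n(HN3) = 0.3094 x 0.03428 = 0.01061 mol; V(NaOH) at equivalence = 0.01061/0.2038 = 0.05204 L.
At equivalence all the acid is converted to N3-; total volume = 0.03428 + 0.05204 = 0.08632 L, so [N3-] = 0.01061/0.08632 = 0.1229 M.
Kb = Kw/Ka = 1.0e-14 / 1.9 x 10^-5 = 5.26e-10.
[OH^-] = sqrt(Kb x [N3-]) = sqrt(5.26e-10 x 0.1229) = 8.04e-6 M.
pOH = 5.09, so pH = 14.00 - 5.09 = 8.91.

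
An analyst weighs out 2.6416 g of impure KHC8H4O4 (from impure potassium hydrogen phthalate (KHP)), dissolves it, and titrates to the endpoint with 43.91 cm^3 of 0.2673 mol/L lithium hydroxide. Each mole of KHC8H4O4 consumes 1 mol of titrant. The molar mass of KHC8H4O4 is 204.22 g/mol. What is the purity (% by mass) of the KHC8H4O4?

90.7%

n(LiOH) = 0.2673 x 0.04391 = 0.01174 mol.
n(KHC8H4O4) = 0.01174 / 1 = 0.01174 mol.
mass of KHC8H4O4 = 0.01174 x 204.22 = 2.397 g.
% purity = 2.397 / 2.6416 x 100 = 90.7%.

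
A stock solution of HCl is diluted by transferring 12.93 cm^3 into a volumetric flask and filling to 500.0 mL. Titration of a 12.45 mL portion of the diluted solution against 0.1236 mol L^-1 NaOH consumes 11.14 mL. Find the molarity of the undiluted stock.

4.28 M

n(NaOH) = 0.1236 x 0.01114 = 0.001377 mol.
n(HCl) in the aliquot = 0.001377 mol.
[diluted HCl] = 0.001377 / 0.01245 = 0.1106 M.
Dilution factor = 500.0/12.93 = 38.67, so [stock] = 0.1106 x 38.67 = 4.28 M.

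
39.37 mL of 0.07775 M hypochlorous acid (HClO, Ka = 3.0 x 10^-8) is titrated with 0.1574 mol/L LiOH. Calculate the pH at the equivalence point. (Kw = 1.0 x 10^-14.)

10.12

n(HClO) = 0.07775 x 0.03937 = 0.003061 mol; V(LiOH) at equivalence = 0.003061/0.1574 = 0.01945 L.
At equivalence all the acid is converted to ClO-; total volume = 0.03937 + 0.01945 = 0.05882 L, so [ClO-] = 0.003061/0.05882 = 0.05204 M.
Kb = Kw/Ka = 1.0e-14 / 3.0 x 10^-8 = 3.33e-7.
[OH^-] = sqrt(Kb x [ClO-]) = sqrt(3.33e-7 x 0.05204) = 0.000132 M.
pOH = 3.88, so pH = 14.00 - 3.88 = 10.12.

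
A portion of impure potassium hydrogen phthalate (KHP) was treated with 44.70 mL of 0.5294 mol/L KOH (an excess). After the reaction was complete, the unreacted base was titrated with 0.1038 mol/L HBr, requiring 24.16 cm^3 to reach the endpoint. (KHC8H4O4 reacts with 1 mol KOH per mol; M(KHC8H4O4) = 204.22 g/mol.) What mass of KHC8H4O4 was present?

4.32 g

Total n(KOH) added = 0.5294 x 0.04470 = 0.02366 mol.
n(HBr) used = 0.1038 x 0.02416 = 0.002508 mol, which equals the excess n(KOH).
So n(KOH) consumed by the sample = 0.02366 - 0.002508 = 0.02116 mol.
n(KHC8H4O4) = 0.02116 / 1 = 0.02116 mol.
mass = 0.02116 mol x 204.22 g/mol = 4.32 g.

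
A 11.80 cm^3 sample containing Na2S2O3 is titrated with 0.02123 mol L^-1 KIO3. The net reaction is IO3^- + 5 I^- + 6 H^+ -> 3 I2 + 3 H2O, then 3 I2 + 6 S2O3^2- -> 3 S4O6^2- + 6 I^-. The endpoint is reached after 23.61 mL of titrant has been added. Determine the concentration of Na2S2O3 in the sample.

0.255 M

n(KIO3) = 0.02123 x 0.02361 = 0.0005012 mol.
From the balanced equation, 1 mol KIO3 reacts with 6 mol Na2S2O3, so n(Na2S2O3) = 0.0005012 x 6/1 = 0.003007 mol.
[Na2S2O3] = 0.003007 / 0.01180 L = 0.255 M.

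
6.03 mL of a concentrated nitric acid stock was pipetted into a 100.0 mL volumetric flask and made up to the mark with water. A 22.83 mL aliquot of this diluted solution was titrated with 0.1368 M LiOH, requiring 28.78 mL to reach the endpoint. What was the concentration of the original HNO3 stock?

2.86 M

n(LiOH) = 0.1368 x 0.02878 = 0.003937 mol.
n(HNO3) in the aliquot = 0.003937 mol.
[diluted HNO3] = 0.003937 / 0.02283 = 0.1725 M.
Dilution factor = 100.0/6.030 = 16.58, so [stock] = 0.1725 x 16.58 = 2.86 M.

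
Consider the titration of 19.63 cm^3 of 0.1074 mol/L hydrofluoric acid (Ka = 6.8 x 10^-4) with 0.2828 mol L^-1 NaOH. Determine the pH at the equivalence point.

n(HF) = 0.1074 x 0.01963 = 0.002108 mol; V(NaOH) at equivalence = 0.002108/0.2828 = 0.007455 L.
At equivalence all the acid is converted to F-; total volume = 0.01963 + 0.007455 = 0.02708 L, so [F-] = 0.002108/0.02708 = 0.07784 M.
Kb = Kw/Ka = 1.0e-14 / 6.8 x 10^-4 = 1.47e-11.
[OH^-] = sqrt(Kb x [F-]) = sqrt(1.47e-11 x 0.07784) = 1.07e-6 M.
pOH = 5.97, so pH = 14.00 - 5.97 = 8.03.

8.03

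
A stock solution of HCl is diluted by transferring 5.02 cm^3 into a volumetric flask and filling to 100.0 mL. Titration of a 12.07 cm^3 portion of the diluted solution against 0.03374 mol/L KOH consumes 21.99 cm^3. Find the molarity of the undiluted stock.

n(KOH) = 0.03374 x 0.02199 = 0.0007419 mol.
n(HCl) in the aliquot = 0.0007419 mol.
[diluted HCl] = 0.0007419 / 0.01207 = 0.06147 M.
Dilution factor = 100.0/5.020 = 19.92, so [stock] = 0.06147 x 19.92 = 1.22 M.

1.22 M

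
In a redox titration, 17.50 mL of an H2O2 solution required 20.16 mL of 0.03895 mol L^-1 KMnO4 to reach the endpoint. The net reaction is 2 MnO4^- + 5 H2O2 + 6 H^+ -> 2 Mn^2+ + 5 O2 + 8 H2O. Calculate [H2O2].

0.112 M

n(KMnO4) = 0.03895 x 0.02016 = 0.0007852 mol.
From the balanced equation, 2 mol KMnO4 reacts with 5 mol H2O2, so n(H2O2) = 0.0007852 x 5/2 = 0.001963 mol.
[H2O2] = 0.001963 / 0.01750 L = 0.112 M.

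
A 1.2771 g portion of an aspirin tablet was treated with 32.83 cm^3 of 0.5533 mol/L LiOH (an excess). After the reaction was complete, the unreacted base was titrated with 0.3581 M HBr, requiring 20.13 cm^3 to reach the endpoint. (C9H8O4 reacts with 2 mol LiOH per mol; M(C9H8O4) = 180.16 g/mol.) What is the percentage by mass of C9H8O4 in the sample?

Total n(LiOH) added = 0.5533 x 0.03283 = 0.01816 mol.
n(HBr) used = 0.3581 x 0.02013 = 0.007209 mol, which equals the excess n(LiOH).
So n(LiOH) consumed by the sample = 0.01816 - 0.007209 = 0.01096 mol.
n(C9H8O4) = 0.01096 / 2 = 0.005478 mol.
mass C9H8O4 = 0.005478 x 180.16 = 0.9869 g, so %C9H8O4 = 0.9869/1.2771 x 100 = 77.3%.

77.3%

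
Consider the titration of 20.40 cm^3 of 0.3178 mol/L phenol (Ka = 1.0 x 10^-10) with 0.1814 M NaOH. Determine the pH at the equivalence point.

11.53

n(C6H5OH) = 0.3178 x 0.02040 = 0.006483 mol; V(NaOH) at equivalence = 0.006483/0.1814 = 0.03574 L.
At equivalence all the acid is converted to C6H5O-; total volume = 0.02040 + 0.03574 = 0.05614 L, so [C6H5O-] = 0.006483/0.05614 = 0.1155 M.
Kb = Kw/Ka = 1.0e-14 / 1.0 x 10^-10 = 0.000100.
[OH^-] = sqrt(Kb x [C6H5O-]) = sqrt(0.000100 x 0.1155) = 0.00340 M.
pOH = 2.47, so pH = 14.00 - 2.47 = 11.53.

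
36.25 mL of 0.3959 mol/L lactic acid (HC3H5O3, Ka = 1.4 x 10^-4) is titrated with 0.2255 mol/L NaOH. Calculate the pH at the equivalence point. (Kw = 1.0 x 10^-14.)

8.51

n(HC3H5O3) = 0.3959 x 0.03625 = 0.01435 mol; V(NaOH) at equivalence = 0.01435/0.2255 = 0.06364 L.
At equivalence all the acid is converted to C3H5O3-; total volume = 0.03625 + 0.06364 = 0.09989 L, so [C3H5O3-] = 0.01435/0.09989 = 0.1437 M.
Kb = Kw/Ka = 1.0e-14 / 1.4 x 10^-4 = 7.14e-11.
[OH^-] = sqrt(Kb x [C3H5O3-]) = sqrt(7.14e-11 x 0.1437) = 3.20e-6 M.
pOH = 5.49, so pH = 14.00 - 5.49 = 8.51.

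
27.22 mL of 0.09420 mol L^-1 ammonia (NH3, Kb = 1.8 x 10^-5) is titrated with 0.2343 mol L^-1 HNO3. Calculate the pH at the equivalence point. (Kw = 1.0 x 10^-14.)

5.21

n(NH3) = 0.09420 x 0.02722 = 0.002564 mol; V(HNO3) at equivalence = 0.002564/0.2343 = 0.01094 L.
At equivalence the base is fully converted to NH4+; total volume = 0.03816 L, so [NH4+] = 0.002564/0.03816 = 0.06719 M.
Ka(NH4+) = Kw/Kb = 1.0e-14 / 1.8 x 10^-5 = 5.56e-10.
[H^+] = sqrt(Ka x [NH4+]) = sqrt(5.56e-10 x 0.06719) = 6.11e-6 M.
pH = -log(6.11e-6) = 5.21.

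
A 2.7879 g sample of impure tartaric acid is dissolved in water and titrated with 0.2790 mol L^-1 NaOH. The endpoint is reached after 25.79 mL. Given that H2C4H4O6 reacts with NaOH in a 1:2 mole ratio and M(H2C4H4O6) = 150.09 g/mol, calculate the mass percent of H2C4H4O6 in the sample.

n(NaOH) = 0.2790 x 0.02579 = 0.007195 mol.
n(H2C4H4O6) = 0.007195 / 2 = 0.003598 mol.
mass of H2C4H4O6 = 0.003598 x 150.09 = 0.5400 g.
% purity = 0.5400 / 2.7879 x 100 = 19.4%.

19.4%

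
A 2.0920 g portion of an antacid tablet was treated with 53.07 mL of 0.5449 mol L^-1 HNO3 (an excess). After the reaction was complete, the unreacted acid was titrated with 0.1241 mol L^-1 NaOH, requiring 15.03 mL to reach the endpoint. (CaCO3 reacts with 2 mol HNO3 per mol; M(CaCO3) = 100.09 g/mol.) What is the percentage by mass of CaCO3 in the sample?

64.7%

Total n(HNO3) added = 0.5449 x 0.05307 = 0.02892 mol.
n(NaOH) used = 0.1241 x 0.01503 = 0.001865 mol, which equals the excess n(HNO3).
So n(HNO3) consumed by the sample = 0.02892 - 0.001865 = 0.02705 mol.
n(CaCO3) = 0.02705 / 2 = 0.01353 mol.
mass CaCO3 = 0.01353 x 100.09 = 1.354 g, so %CaCO3 = 1.354/2.0920 x 100 = 64.7%.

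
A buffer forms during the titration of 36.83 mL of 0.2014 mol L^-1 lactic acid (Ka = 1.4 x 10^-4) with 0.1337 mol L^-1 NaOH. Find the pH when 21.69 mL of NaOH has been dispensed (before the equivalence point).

3.66

Initial n(HC3H5O3) = 0.2014 x 0.03683 = 0.007418 mol.
n(NaOH) added = 0.1337 x 0.02169 = 0.002900 mol, converting that many moles of HC3H5O3 to C3H5O3-.
Remaining n(HC3H5O3) = 0.004518 mol; n(C3H5O3-) = 0.002900 mol.
By Henderson-Hasselbalch, pH = pKa + log([A^-]/[HA]) = 3.85 + log(0.002900/0.004518) = 3.85 + (-0.19) = 3.66.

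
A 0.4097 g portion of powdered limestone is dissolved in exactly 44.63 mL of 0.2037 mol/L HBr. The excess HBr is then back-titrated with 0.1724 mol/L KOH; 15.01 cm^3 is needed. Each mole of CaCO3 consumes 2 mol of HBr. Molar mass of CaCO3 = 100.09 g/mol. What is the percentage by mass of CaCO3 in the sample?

Total n(HBr) added = 0.2037 x 0.04463 = 0.009091 mol.
n(KOH) used = 0.1724 x 0.01501 = 0.002588 mol, which equals the excess n(HBr).
So n(HBr) consumed by the sample = 0.009091 - 0.002588 = 0.006503 mol.
n(CaCO3) = 0.006503 / 2 = 0.003252 mol.
mass CaCO3 = 0.003252 x 100.09 = 0.3255 g, so %CaCO3 = 0.3255/0.4097 x 100 = 79.4%.

79.4%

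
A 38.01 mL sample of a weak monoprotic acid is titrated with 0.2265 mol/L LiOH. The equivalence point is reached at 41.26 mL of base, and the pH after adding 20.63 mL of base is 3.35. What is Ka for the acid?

20.63 mL is half of the equivalence volume, so this is the half-equivalence point where [HA] = [A^-].
At half-equivalence pH = pKa, so pKa = 3.35.
Ka = 10^(-3.35) = 4.5 x 10^-4.

4.5 x 10^-4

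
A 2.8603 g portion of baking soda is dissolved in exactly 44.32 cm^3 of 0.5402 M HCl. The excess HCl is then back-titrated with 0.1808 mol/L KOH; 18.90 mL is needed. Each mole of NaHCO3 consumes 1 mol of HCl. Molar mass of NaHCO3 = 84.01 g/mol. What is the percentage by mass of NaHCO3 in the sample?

60.3%

Total n(HCl) added = 0.5402 x 0.04432 = 0.02394 mol.
n(KOH) used = 0.1808 x 0.01890 = 0.003417 mol, which equals the excess n(HCl).
So n(HCl) consumed by the sample = 0.02394 - 0.003417 = 0.02052 mol.
n(NaHCO3) = 0.02052 / 1 = 0.02052 mol.
mass NaHCO3 = 0.02052 x 84.01 = 1.724 g, so %NaHCO3 = 1.724/2.8603 x 100 = 60.3%.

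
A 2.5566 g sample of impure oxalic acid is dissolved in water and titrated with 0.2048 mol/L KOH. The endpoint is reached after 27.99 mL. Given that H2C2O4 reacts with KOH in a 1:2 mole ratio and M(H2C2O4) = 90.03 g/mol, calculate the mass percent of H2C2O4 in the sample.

10.1%

n(KOH) = 0.2048 x 0.02799 = 0.005732 mol.
n(H2C2O4) = 0.005732 / 2 = 0.002866 mol.
mass of H2C2O4 = 0.002866 x 90.03 = 0.2580 g.
% purity = 0.2580 / 2.5566 x 100 = 10.1%.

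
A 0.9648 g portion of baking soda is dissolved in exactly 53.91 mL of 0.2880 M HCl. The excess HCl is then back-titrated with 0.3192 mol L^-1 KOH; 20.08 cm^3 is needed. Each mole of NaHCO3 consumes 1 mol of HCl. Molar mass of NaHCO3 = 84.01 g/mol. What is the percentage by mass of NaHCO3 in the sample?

79.4%

Total n(HCl) added = 0.2880 x 0.05391 = 0.01553 mol.
n(KOH) used = 0.3192 x 0.02008 = 0.006410 mol, which equals the excess n(HCl).
So n(HCl) consumed by the sample = 0.01553 - 0.006410 = 0.009117 mol.
n(NaHCO3) = 0.009117 / 1 = 0.009117 mol.
mass NaHCO3 = 0.009117 x 84.01 = 0.7659 g, so %NaHCO3 = 0.7659/0.9648 x 100 = 79.4%.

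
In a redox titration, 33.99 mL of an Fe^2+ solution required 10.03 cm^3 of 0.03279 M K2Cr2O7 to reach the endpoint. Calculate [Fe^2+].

n(K2Cr2O7) = 0.03279 x 0.01003 = 0.0003289 mol.
From the balanced equation, 1 mol K2Cr2O7 reacts with 6 mol Fe^2+, so n(Fe^2+) = 0.0003289 x 6/1 = 0.001973 mol.
[Fe^2+] = 0.001973 / 0.03399 L = 0.0581 M.

0.0581 M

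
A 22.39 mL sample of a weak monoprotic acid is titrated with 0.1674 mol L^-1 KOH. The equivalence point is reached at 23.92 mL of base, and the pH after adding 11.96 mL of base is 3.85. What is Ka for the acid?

11.96 mL is half of the equivalence volume, so this is the half-equivalence point where [HA] = [A^-].
At half-equivalence pH = pKa, so pKa = 3.85.
Ka = 10^(-3.85) = 1.4 x 10^-4.

1.4 x 10^-4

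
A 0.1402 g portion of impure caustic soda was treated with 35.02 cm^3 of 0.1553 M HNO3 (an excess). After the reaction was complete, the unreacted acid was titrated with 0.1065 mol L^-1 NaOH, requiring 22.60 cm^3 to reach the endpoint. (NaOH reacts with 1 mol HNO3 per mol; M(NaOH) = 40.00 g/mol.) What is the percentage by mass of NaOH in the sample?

86.5%

Total n(HNO3) added = 0.1553 x 0.03502 = 0.005439 mol.
n(NaOH) used = 0.1065 x 0.02260 = 0.002407 mol, which equals the excess n(HNO3).
So n(HNO3) consumed by the sample = 0.005439 - 0.002407 = 0.003032 mol.
n(NaOH) = 0.003032 / 1 = 0.003032 mol.
mass NaOH = 0.003032 x 40.00 = 0.1213 g, so %NaOH = 0.1213/0.1402 x 100 = 86.5%.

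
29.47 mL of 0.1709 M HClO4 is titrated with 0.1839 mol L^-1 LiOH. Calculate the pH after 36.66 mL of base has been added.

12.41

n(acid) = 0.1709 x 0.02947 = 0.005036 mol; n(LiOH) added = 0.1839 x 0.03666 = 0.006742 mol.
Base is in excess by 0.006742 - 0.005036 = 0.001705 mol in a total volume of 0.06613 L.
[OH^-] = 0.001705/0.06613 = 0.02579 M, so pOH = 1.59 and pH = 14.00 - 1.59 = 12.41.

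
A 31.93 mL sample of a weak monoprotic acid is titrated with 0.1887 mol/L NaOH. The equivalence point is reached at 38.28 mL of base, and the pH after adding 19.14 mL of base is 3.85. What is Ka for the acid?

1.4 x 10^-4

19.14 mL is half of the equivalence volume, so this is the half-equivalence point where [HA] = [A^-].
At half-equivalence pH = pKa, so pKa = 3.85.
Ka = 10^(-3.85) = 1.4 x 10^-4.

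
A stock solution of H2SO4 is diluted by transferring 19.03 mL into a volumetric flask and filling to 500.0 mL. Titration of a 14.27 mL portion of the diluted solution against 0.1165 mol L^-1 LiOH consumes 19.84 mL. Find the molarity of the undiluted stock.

n(LiOH) = 0.1165 x 0.01984 = 0.002311 mol.
n(H2SO4) in the aliquot = 0.002311 x 1/2 = 0.001156 mol.
[diluted H2SO4] = 0.001156 / 0.01427 = 0.08099 M.
Dilution factor = 500.0/19.03 = 26.27, so [stock] = 0.08099 x 26.27 = 2.13 M.

2.13 M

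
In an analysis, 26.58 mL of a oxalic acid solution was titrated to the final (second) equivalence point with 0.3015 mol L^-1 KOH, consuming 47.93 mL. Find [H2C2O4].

0.272 M

n(KOH) = 0.3015 x 0.04793 = 0.01445 mol.
At the final (second) equivalence point, 2 mol OH^- react per mol H2C2O4, so n(H2C2O4) = 0.01445 / 2 = 0.007225 mol.
[H2C2O4] = 0.007225 / 0.02658 L = 0.272 M.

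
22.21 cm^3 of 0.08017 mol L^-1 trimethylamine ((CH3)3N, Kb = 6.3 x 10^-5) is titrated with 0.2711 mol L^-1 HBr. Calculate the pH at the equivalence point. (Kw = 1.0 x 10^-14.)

5.50

n((CH3)3N) = 0.08017 x 0.02221 = 0.001781 mol; V(HBr) at equivalence = 0.001781/0.2711 = 0.006568 L.
At equivalence the base is fully converted to (CH3)3NH+; total volume = 0.02878 L, so [(CH3)3NH+] = 0.001781/0.02878 = 0.06187 M.
Ka((CH3)3NH+) = Kw/Kb = 1.0e-14 / 6.3 x 10^-5 = 1.59e-10.
[H^+] = sqrt(Ka x [(CH3)3NH+]) = sqrt(1.59e-10 x 0.06187) = 3.13e-6 M.
pH = -log(3.13e-6) = 5.50.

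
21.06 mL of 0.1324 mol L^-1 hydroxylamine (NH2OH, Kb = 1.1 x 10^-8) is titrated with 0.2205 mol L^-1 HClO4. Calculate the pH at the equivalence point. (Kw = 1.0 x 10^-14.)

3.56

n(NH2OH) = 0.1324 x 0.02106 = 0.002788 mol; V(HClO4) at equivalence = 0.002788/0.2205 = 0.01265 L.
At equivalence the base is fully converted to NH3OH+; total volume = 0.03371 L, so [NH3OH+] = 0.002788/0.03371 = 0.08273 M.
Ka(NH3OH+) = Kw/Kb = 1.0e-14 / 1.1 x 10^-8 = 9.09e-7.
[H^+] = sqrt(Ka x [NH3OH+]) = sqrt(9.09e-7 x 0.08273) = 0.000274 M.
pH = -log(0.000274) = 3.56.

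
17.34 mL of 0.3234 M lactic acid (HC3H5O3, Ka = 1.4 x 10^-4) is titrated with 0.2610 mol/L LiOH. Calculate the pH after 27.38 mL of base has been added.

n(acid) = 0.3234 x 0.01734 = 0.005608 mol; n(LiOH) added = 0.2610 x 0.02738 = 0.007146 mol.
Base is in excess by 0.007146 - 0.005608 = 0.001538 mol in a total volume of 0.04472 L.
[OH^-] = 0.001538/0.04472 = 0.03440 M, so pOH = 1.46 and pH = 14.00 - 1.46 = 12.54.

12.54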